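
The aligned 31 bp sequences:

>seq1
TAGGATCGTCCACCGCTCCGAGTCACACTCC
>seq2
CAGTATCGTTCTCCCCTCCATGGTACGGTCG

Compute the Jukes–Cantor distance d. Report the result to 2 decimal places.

0.54

The sequences differ at 12 of 31 sites, so p = 12/31 ≈ 0.387097.
d = −(3/4) ln(1 − 4p/3) = −0.75 ln(1 − 0.516129) = −0.75 ln(0.483871)
  = −0.75 × (-0.725937) = 0.544453 substitutions/site.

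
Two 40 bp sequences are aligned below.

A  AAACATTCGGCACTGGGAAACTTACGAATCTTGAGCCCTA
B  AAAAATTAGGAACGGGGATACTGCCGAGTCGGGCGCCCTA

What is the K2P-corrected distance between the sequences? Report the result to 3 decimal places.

Of 40 sites, 1 differences are transitions and 10 are transversions, so P = 1/40 = 0.025 and Q = 10/40 = 0.25.
Under the Kimura two-parameter model, d = −½ ln(1 − 2P − Q) − ¼ ln(1 − 2Q).
1 − 2P − Q = 0.7, giving −½ ln(0.7) = 0.178337.
1 − 2Q = 0.5, giving −¼ ln(0.5) = 0.173287.
d = 0.178337 + 0.173287 = 0.351624.

0.352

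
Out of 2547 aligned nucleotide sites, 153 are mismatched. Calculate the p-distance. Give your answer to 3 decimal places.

0.060

p = 153/2547 = 0.060070… ≈ 0.060 (to 3 d.p.).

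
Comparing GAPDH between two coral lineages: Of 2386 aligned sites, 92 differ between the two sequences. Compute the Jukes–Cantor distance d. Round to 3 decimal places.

0.040

p = 92/2386 ≈ 0.038558.
d = −(3/4) ln(1 − 4p/3) = −0.75 ln(1 − 0.051411) = −0.75 ln(0.948589)
  = −0.75 × (-0.052780) = 0.039585 substitutions/site.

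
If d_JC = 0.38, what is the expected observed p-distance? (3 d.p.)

p = (3/4)(1 − e^(−4d/3)) = 0.75 × (1 − e^(-0.506667)) = 0.75 × (1 − 0.602500) = 0.298125.

0.298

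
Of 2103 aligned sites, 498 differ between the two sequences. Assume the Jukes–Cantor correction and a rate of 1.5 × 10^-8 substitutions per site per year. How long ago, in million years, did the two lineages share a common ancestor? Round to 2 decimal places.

p = 498/2103 ≈ 0.236805.
d = −(3/4) ln(1 − 4p/3) = −0.75 ln(1 − 0.31574) = −0.75 ln(0.68426)
  = −0.75 × (-0.379417) = 0.284563 substitutions/site.
Under a molecular clock d = 2μt, so t = d/(2μ) = 0.284563 / (2 × 1.5 × 10^-8) = 9.49 million years.

9.49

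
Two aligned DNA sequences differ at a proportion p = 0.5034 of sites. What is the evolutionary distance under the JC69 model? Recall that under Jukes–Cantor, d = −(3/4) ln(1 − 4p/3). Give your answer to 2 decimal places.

0.83

d = −(3/4) ln(1 − 4p/3) = −0.75 ln(1 − 0.6712) = −0.75 ln(0.3288)
  = −0.75 × (-1.112306) = 0.834230 substitutions/site.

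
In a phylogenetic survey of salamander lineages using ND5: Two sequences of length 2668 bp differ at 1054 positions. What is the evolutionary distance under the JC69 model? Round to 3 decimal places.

p = 1054/2668 ≈ 0.395052.
d = −(3/4) ln(1 − 4p/3) = −0.75 ln(1 − 0.526736) = −0.75 ln(0.473264)
  = −0.75 × (-0.748102) = 0.561077 substitutions/site.

0.561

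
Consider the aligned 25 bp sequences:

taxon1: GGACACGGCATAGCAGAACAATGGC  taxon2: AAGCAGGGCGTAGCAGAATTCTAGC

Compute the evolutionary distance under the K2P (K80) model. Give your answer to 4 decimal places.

Of 25 sites, 6 differences are transitions and 3 are transversions, so P = 6/25 = 0.24 and Q = 3/25 = 0.12.
Under the Kimura two-parameter model, d = −½ ln(1 − 2P − Q) − ¼ ln(1 − 2Q).
1 − 2P − Q = 0.4, giving −½ ln(0.4) = 0.458145.
1 − 2Q = 0.76, giving −¼ ln(0.76) = 0.068609.
d = 0.458145 + 0.068609 = 0.526754.

0.5268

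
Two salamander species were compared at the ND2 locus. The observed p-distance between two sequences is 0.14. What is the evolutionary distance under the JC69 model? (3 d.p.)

d = −(3/4) ln(1 − 4p/3) = −0.75 ln(1 − 0.186667) = −0.75 ln(0.813333)
  = −0.75 × (-0.206615) = 0.154961 substitutions/site.

0.155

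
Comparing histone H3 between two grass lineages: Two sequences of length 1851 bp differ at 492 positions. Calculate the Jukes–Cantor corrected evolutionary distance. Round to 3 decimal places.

0.328

p = 492/1851 ≈ 0.265802.
d = −(3/4) ln(1 − 4p/3) = −0.75 ln(1 − 0.354403) = −0.75 ln(0.645597)
  = −0.75 × (-0.437580) = 0.328185 substitutions/site.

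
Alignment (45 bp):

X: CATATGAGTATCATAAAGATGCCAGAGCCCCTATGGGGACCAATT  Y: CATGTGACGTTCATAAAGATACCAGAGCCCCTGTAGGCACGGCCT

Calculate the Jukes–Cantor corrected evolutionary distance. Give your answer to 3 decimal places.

0.330

The sequences differ at 12 of 45 sites, so p = 12/45 ≈ 0.266667.
d = −(3/4) ln(1 − 4p/3) = −0.75 ln(1 − 0.355556) = −0.75 ln(0.644444)
  = −0.75 × (-0.439367) = 0.329525 substitutions/site.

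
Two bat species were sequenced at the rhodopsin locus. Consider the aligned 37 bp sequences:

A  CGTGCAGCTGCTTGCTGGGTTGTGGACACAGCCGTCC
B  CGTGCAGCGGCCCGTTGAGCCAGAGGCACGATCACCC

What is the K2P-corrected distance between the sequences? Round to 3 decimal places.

0.861

Of 37 sites, 14 differences are transitions and 2 are transversions, so P = 14/37 ≈ 0.378378 and Q = 2/37 ≈ 0.054054.
Under the Kimura two-parameter model, d = −½ ln(1 − 2P − Q) − ¼ ln(1 − 2Q).
1 − 2P − Q = 0.18919, giving −½ ln(0.18919) = 0.832502.
1 − 2Q = 0.891892, giving −¼ ln(0.891892) = 0.028603.
d = 0.832502 + 0.028603 = 0.861105.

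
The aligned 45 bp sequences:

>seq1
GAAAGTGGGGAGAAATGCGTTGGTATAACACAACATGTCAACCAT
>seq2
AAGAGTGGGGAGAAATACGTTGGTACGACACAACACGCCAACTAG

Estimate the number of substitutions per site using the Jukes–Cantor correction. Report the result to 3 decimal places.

The sequences differ at 9 of 45 sites (1, 3, 17, 26, 27, 36, 38, 43, 45), so p = 9/45 = 0.2.
d = −(3/4) ln(1 − 4p/3) = −0.75 ln(1 − 0.266667) = −0.75 ln(0.733333)
  = −0.75 × (-0.310155) = 0.232616 substitutions/site.

0.233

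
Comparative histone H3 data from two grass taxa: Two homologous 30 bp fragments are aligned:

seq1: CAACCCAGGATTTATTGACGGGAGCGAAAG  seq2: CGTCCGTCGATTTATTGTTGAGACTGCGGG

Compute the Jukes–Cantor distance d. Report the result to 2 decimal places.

0.65

The sequences differ at 13 of 30 sites, so p = 13/30 ≈ 0.433333.
d = −(3/4) ln(1 − 4p/3) = −0.75 ln(1 − 0.577777) = −0.75 ln(0.422223)
  = −0.75 × (-0.862222) = 0.646667 substitutions/site.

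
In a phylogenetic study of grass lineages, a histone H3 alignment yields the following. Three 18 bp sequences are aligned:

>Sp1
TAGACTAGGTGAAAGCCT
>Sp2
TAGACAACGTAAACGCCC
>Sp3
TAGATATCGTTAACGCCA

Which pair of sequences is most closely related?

Sp2 and Sp3

Sp1–Sp2: 5/18 differ, p = 0.278, d = 0.347.
Sp1–Sp3: 7/18 differ, p = 0.389, d = 0.548.
Sp2–Sp3: 4/18 differ, p = 0.222, d = 0.264.
The smallest distance is between Sp2 and Sp3.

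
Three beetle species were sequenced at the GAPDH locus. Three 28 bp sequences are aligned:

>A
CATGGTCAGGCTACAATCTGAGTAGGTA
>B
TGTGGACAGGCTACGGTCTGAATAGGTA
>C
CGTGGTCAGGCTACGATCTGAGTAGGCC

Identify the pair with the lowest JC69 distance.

A–B: 6/28 differ, p = 0.214, d = 0.252.
A–C: 4/28 differ, p = 0.143, d = 0.158.
B–C: 6/28 differ, p = 0.214, d = 0.252.
The smallest distance is between A and C.

A and C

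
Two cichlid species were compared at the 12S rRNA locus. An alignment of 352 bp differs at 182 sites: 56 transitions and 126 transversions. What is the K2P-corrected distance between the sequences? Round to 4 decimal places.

0.8783

P = 56/352 ≈ 0.159091 and Q = 126/352 ≈ 0.357955.
Under the Kimura two-parameter model, d = −½ ln(1 − 2P − Q) − ¼ ln(1 − 2Q).
1 − 2P − Q = 0.323863, giving −½ ln(0.323863) = 0.563717.
1 − 2Q = 0.28409, giving −¼ ln(0.28409) = 0.314616.
d = 0.563717 + 0.314616 = 0.878333.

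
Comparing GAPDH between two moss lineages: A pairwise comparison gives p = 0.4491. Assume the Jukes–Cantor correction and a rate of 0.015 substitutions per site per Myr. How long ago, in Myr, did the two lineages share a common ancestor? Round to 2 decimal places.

22.83

d = −(3/4) ln(1 − 4p/3) = −0.75 ln(1 − 0.5988) = −0.75 ln(0.4012)
  = −0.75 × (-0.913295) = 0.684971 substitutions/site.
Under a molecular clock d = 2μt, so t = d/(2μ) = 0.684971 / (2 × 0.015) = 22.83 Myr.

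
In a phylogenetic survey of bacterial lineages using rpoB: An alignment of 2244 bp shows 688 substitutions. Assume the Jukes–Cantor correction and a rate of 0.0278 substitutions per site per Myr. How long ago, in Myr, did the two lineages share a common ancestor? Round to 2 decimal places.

7.09

p = 688/2244 ≈ 0.306595.
d = −(3/4) ln(1 − 4p/3) = −0.75 ln(1 − 0.408793) = −0.75 ln(0.591207)
  = −0.75 × (-0.525589) = 0.394192 substitutions/site.
Under a molecular clock d = 2μt, so t = d/(2μ) = 0.394192 / (2 × 0.0278) = 7.09 Myr.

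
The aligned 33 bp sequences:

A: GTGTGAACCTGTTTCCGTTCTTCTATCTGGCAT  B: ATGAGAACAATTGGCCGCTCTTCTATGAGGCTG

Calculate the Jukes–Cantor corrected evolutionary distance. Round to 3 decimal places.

0.497

The sequences differ at 12 of 33 sites, so p = 12/33 ≈ 0.363636.
d = −(3/4) ln(1 − 4p/3) = −0.75 ln(1 − 0.484848) = −0.75 ln(0.515152)
  = −0.75 × (-0.663293) = 0.497470 substitutions/site.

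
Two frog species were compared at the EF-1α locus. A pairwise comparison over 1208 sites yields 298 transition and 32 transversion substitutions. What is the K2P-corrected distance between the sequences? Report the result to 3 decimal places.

P = 298/1208 ≈ 0.246689 and Q = 32/1208 ≈ 0.02649.
Under the Kimura two-parameter model, d = −½ ln(1 − 2P − Q) − ¼ ln(1 − 2Q).
1 − 2P − Q = 0.480132, giving −½ ln(0.480132) = 0.366847.
1 − 2Q = 0.94702, giving −¼ ln(0.94702) = 0.013609.
d = 0.366847 + 0.013609 = 0.380456.

0.380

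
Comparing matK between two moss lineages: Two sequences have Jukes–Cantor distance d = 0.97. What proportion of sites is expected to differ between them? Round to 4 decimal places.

p = (3/4)(1 − e^(−4d/3)) = 0.75 × (1 − e^(-1.293333)) = 0.75 × (1 − 0.274355) = 0.544234.

0.5442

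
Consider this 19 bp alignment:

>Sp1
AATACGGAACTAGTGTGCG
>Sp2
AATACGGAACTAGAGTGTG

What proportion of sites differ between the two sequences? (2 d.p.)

The sequences differ at 2 of 19 positions (sites 14, 18).
p = 2/19 = 0.105263… ≈ 0.11 (to 2 d.p.).

0.11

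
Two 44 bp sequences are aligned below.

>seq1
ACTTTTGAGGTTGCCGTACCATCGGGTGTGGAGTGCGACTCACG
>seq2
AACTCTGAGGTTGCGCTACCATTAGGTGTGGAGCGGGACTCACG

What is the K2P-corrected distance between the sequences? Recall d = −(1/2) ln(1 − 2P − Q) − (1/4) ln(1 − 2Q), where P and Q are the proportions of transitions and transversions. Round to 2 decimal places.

0.24

Of 44 sites, 5 differences are transitions and 4 are transversions, so P = 5/44 ≈ 0.113636 and Q = 4/44 ≈ 0.090909.
Under the Kimura two-parameter model, d = −½ ln(1 − 2P − Q) − ¼ ln(1 − 2Q).
1 − 2P − Q = 0.681819, giving −½ ln(0.681819) = 0.191496.
1 − 2Q = 0.818182, giving −¼ ln(0.818182) = 0.050168.
d = 0.191496 + 0.050168 = 0.241664.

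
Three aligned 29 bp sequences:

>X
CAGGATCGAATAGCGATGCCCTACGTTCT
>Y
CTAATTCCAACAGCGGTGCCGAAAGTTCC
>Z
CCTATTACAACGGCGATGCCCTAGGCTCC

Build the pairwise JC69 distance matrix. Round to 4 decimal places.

X–Y: 11/29 sites differ → p ≈ 0.37931, d = −0.75 ln(1 − 0.505747) = 0.528531 ≈ 0.5285.
X–Z: 11/29 sites differ → p ≈ 0.37931, d = −0.75 ln(1 − 0.505747) = 0.528531 ≈ 0.5285.
Y–Z: 9/29 sites differ → p ≈ 0.310345, d = −0.75 ln(1 − 0.413793) = 0.400562 ≈ 0.4006.

d(X,Y) = 0.5285, d(X,Z) = 0.5285, d(Y,Z) = 0.4006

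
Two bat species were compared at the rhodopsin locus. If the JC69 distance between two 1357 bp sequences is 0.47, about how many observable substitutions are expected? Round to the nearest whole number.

Invert JC69: p = (3/4)(1 − e^(−4d/3)) = 0.75 × (1 − e^(-0.626667)) = 0.75 × (1 − 0.534370) = 0.349223.
Expected differing sites = pL ≈ 0.349223 × 1357 = 473.895611 ≈ 474.

474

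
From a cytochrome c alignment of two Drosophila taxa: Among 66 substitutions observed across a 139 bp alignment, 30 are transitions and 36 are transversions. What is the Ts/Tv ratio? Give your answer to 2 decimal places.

0.83

R = 30/36 = 0.833333… ≈ 0.83 (to 2 d.p.).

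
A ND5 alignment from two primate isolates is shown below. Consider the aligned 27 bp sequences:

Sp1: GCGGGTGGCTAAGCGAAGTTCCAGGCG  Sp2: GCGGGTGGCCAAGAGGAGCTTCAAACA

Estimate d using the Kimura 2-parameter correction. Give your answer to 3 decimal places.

0.425

Of 27 sites, 7 differences are transitions and 1 are transversions, so P = 7/27 ≈ 0.259259 and Q = 1/27 ≈ 0.037037.
Under the Kimura two-parameter model, d = −½ ln(1 − 2P − Q) − ¼ ln(1 − 2Q).
1 − 2P − Q = 0.444445, giving −½ ln(0.444445) = 0.405464.
1 − 2Q = 0.925926, giving −¼ ln(0.925926) = 0.019240.
d = 0.405464 + 0.019240 = 0.424704.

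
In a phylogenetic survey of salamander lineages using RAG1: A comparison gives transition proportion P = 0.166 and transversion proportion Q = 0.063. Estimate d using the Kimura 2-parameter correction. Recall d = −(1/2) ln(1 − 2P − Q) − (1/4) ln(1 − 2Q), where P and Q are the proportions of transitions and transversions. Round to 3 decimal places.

0.285

Under the Kimura two-parameter model, d = −½ ln(1 − 2P − Q) − ¼ ln(1 − 2Q).
1 − 2P − Q = 0.605, giving −½ ln(0.605) = 0.251263.
1 − 2Q = 0.874, giving −¼ ln(0.874) = 0.033669.
d = 0.251263 + 0.033669 = 0.284932.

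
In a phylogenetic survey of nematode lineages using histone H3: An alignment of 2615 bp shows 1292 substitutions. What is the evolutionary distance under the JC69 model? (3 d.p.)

p = 1292/2615 ≈ 0.494073.
d = −(3/4) ln(1 − 4p/3) = −0.75 ln(1 − 0.658764) = −0.75 ln(0.341236)
  = −0.75 × (-1.075181) = 0.806386 substitutions/site.

0.806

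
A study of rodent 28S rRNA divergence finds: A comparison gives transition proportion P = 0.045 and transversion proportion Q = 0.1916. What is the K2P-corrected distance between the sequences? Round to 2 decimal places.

0.29

Under the Kimura two-parameter model, d = −½ ln(1 − 2P − Q) − ¼ ln(1 − 2Q).
1 − 2P − Q = 0.7184, giving −½ ln(0.7184) = 0.165364.
1 − 2Q = 0.6168, giving −¼ ln(0.6168) = 0.120803.
d = 0.165364 + 0.120803 = 0.286167.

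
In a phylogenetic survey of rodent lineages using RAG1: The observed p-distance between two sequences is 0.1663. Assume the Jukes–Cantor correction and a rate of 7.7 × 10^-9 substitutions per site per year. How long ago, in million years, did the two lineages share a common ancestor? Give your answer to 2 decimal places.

d = −(3/4) ln(1 − 4p/3) = −0.75 ln(1 − 0.221733) = −0.75 ln(0.778267)
  = −0.75 × (-0.250686) = 0.188015 substitutions/site.
Under a molecular clock d = 2μt, so t = d/(2μ) = 0.188015 / (2 × 7.7 × 10^-9) = 12.21 million years.

12.21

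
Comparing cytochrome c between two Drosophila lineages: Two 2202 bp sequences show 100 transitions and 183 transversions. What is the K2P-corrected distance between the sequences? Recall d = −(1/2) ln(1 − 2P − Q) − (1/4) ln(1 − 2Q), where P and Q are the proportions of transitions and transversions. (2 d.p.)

P = 100/2202 ≈ 0.045413 and Q = 183/2202 ≈ 0.083106.
Under the Kimura two-parameter model, d = −½ ln(1 − 2P − Q) − ¼ ln(1 − 2Q).
1 − 2P − Q = 0.826068, giving −½ ln(0.826068) = 0.095539.
1 − 2Q = 0.833788, giving −¼ ln(0.833788) = 0.045444.
d = 0.095539 + 0.045444 = 0.140983.

0.14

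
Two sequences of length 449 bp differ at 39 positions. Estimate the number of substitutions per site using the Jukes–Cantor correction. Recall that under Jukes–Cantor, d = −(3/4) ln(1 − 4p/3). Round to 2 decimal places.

p = 39/449 ≈ 0.08686.
d = −(3/4) ln(1 − 4p/3) = −0.75 ln(1 − 0.115813) = −0.75 ln(0.884187)
  = −0.75 × (-0.123087) = 0.092315 substitutions/site.

0.09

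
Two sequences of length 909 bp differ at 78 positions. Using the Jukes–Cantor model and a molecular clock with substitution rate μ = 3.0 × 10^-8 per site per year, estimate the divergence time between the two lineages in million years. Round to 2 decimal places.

1.52

p = 78/909 ≈ 0.085809.
d = −(3/4) ln(1 − 4p/3) = −0.75 ln(1 − 0.114412) = −0.75 ln(0.885588)
  = −0.75 × (-0.121503) = 0.091127 substitutions/site.
Under a molecular clock d = 2μt, so t = d/(2μ) = 0.091127 / (2 × 3.0 × 10^-8) = 1.52 million years.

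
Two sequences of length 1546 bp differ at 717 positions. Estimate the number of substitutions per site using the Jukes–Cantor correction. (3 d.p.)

p = 717/1546 ≈ 0.463777.
d = −(3/4) ln(1 − 4p/3) = −0.75 ln(1 − 0.618369) = −0.75 ln(0.381631)
  = −0.75 × (-0.963301) = 0.722476 substitutions/site.

0.722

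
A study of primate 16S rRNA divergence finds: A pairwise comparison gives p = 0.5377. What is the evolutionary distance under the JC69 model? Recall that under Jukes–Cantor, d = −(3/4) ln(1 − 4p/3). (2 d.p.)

0.95

d = −(3/4) ln(1 − 4p/3) = −0.75 ln(1 − 0.716933) = −0.75 ln(0.283067)
  = −0.75 × (-1.262072) = 0.946554 substitutions/site.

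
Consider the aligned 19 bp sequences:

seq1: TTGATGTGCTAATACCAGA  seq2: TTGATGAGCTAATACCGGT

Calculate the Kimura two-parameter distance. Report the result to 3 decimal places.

Of 19 sites, 1 differences are transitions and 2 are transversions, so P = 1/19 ≈ 0.052632 and Q = 2/19 ≈ 0.105263.
Under the Kimura two-parameter model, d = −½ ln(1 − 2P − Q) − ¼ ln(1 − 2Q).
1 − 2P − Q = 0.789473, giving −½ ln(0.789473) = 0.118195.
1 − 2Q = 0.789474, giving −¼ ln(0.789474) = 0.059097.
d = 0.118195 + 0.059097 = 0.177292.

0.177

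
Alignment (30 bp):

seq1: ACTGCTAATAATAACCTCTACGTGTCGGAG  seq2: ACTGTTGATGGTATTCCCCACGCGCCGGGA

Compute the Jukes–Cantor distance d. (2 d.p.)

The sequences differ at 12 of 30 sites, so p = 12/30 = 0.4.
d = −(3/4) ln(1 − 4p/3) = −0.75 ln(1 − 0.533333) = −0.75 ln(0.466667)
  = −0.75 × (-0.762139) = 0.571604 substitutions/site.

0.57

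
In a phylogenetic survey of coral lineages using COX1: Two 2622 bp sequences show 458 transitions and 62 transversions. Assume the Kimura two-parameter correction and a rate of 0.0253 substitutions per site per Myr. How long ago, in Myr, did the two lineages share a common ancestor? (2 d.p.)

P = 458/2622 ≈ 0.174676 and Q = 62/2622 ≈ 0.023646.
Under the Kimura two-parameter model, d = −½ ln(1 − 2P − Q) − ¼ ln(1 − 2Q).
1 − 2P − Q = 0.627002, giving −½ ln(0.627002) = 0.233403.
1 − 2Q = 0.952708, giving −¼ ln(0.952708) = 0.012112.
d = 0.233403 + 0.012112 = 0.245515.
Under a molecular clock d = 2μt, so t = d/(2μ) = 0.245515 / (2 × 0.0253) = 4.85 Myr.

4.85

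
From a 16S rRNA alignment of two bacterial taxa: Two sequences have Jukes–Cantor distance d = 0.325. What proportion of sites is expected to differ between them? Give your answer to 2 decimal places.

0.26

p = (3/4)(1 − e^(−4d/3)) = 0.75 × (1 − e^(-0.433333)) = 0.75 × (1 − 0.648345) = 0.263741.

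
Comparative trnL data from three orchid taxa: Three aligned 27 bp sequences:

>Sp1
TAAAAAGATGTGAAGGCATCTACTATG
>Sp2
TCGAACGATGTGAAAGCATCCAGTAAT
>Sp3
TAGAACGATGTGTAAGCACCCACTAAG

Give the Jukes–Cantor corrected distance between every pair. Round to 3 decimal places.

Sp1–Sp2: 8/27 sites differ → p ≈ 0.296296, d = −0.75 ln(1 − 0.395061) = 0.376971 ≈ 0.377.
Sp1–Sp3: 7/27 sites differ → p ≈ 0.259259, d = −0.75 ln(1 − 0.345679) = 0.318118 ≈ 0.318.
Sp2–Sp3: 5/27 sites differ → p ≈ 0.185185, d = −0.75 ln(1 − 0.246913) = 0.212681 ≈ 0.213.

d(Sp1,Sp2) = 0.377, d(Sp1,Sp3) = 0.318, d(Sp2,Sp3) = 0.213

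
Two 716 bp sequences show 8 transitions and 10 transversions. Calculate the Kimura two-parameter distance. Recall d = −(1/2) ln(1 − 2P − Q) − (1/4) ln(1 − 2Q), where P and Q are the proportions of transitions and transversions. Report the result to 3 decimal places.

P = 8/716 ≈ 0.011173 and Q = 10/716 ≈ 0.013966.
Under the Kimura two-parameter model, d = −½ ln(1 − 2P − Q) − ¼ ln(1 − 2Q).
1 − 2P − Q = 0.963688, giving −½ ln(0.963688) = 0.018494.
1 − 2Q = 0.972068, giving −¼ ln(0.972068) = 0.007082.
d = 0.018494 + 0.007082 = 0.025576.

0.026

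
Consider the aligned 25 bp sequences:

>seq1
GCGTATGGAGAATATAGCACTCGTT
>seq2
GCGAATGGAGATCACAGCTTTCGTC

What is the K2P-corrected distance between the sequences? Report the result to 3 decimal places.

Of 25 sites, 4 differences are transitions and 3 are transversions, so P = 4/25 = 0.16 and Q = 3/25 = 0.12.
Under the Kimura two-parameter model, d = −½ ln(1 − 2P − Q) − ¼ ln(1 − 2Q).
1 − 2P − Q = 0.56, giving −½ ln(0.56) = 0.289909.
1 − 2Q = 0.76, giving −¼ ln(0.76) = 0.068609.
d = 0.289909 + 0.068609 = 0.358518.

0.359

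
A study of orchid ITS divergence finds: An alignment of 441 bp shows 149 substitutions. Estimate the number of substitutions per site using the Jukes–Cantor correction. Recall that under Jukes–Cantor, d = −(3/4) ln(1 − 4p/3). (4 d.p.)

0.4490

p = 149/441 ≈ 0.337868.
d = −(3/4) ln(1 − 4p/3) = −0.75 ln(1 − 0.450491) = −0.75 ln(0.549509)
  = −0.75 × (-0.598730) = 0.449048 substitutions/site.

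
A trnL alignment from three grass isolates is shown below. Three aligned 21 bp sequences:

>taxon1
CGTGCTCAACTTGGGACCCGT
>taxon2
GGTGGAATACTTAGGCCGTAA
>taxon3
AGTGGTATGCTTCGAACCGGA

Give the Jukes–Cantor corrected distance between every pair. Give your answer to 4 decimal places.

taxon1–taxon2: 11/21 sites differ → p ≈ 0.52381, d = −0.75 ln(1 − 0.698413) = 0.899023 ≈ 0.8990.
taxon1–taxon3: 9/21 sites differ → p ≈ 0.428571, d = −0.75 ln(1 − 0.571428) = 0.635472 ≈ 0.6355.
taxon2–taxon3: 9/21 sites differ → p ≈ 0.428571, d = −0.75 ln(1 − 0.571428) = 0.635472 ≈ 0.6355.

d(taxon1,taxon2) = 0.8990, d(taxon1,taxon3) = 0.6355, d(taxon2,taxon3) = 0.6355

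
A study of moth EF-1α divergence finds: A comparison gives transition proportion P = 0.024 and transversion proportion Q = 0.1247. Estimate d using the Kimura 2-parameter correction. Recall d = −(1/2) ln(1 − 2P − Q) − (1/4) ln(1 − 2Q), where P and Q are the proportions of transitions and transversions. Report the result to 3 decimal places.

0.167

Under the Kimura two-parameter model, d = −½ ln(1 − 2P − Q) − ¼ ln(1 − 2Q).
1 − 2P − Q = 0.8273, giving −½ ln(0.8273) = 0.094794.
1 − 2Q = 0.7506, giving −¼ ln(0.7506) = 0.071721.
d = 0.094794 + 0.071721 = 0.166515.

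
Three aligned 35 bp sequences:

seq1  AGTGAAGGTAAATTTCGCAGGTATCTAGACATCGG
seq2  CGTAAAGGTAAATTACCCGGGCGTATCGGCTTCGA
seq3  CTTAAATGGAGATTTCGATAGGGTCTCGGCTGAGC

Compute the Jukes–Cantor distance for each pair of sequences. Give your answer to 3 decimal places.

d(seq1,seq2) = 0.458, d(seq1,seq3) = 0.782, d(seq2,seq3) = 0.572

seq1–seq2: 12/35 sites differ → p ≈ 0.342857, d = −0.75 ln(1 − 0.457143) = 0.458182 ≈ 0.458.
seq1–seq3: 17/35 sites differ → p ≈ 0.485714, d = −0.75 ln(1 − 0.647619) = 0.782282 ≈ 0.782.
seq2–seq3: 14/35 sites differ → p = 0.4, d = −0.75 ln(1 − 0.533333) = 0.571605 ≈ 0.572.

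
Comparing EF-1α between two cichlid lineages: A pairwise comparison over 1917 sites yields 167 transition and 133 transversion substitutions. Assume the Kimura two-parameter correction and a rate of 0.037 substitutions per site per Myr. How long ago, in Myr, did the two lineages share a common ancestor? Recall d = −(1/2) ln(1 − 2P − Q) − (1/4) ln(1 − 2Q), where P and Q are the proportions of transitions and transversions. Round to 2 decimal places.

P = 167/1917 ≈ 0.087115 and Q = 133/1917 ≈ 0.069379.
Under the Kimura two-parameter model, d = −½ ln(1 − 2P − Q) − ¼ ln(1 − 2Q).
1 − 2P − Q = 0.756391, giving −½ ln(0.756391) = 0.139598.
1 − 2Q = 0.861242, giving −¼ ln(0.861242) = 0.037345.
d = 0.139598 + 0.037345 = 0.176943.
Under a molecular clock d = 2μt, so t = d/(2μ) = 0.176943 / (2 × 0.037) = 2.39 Myr.

2.39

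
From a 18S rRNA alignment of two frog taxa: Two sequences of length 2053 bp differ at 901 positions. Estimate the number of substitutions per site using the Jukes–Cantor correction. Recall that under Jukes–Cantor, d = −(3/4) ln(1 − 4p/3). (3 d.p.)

0.660

p = 901/2053 ≈ 0.43887.
d = −(3/4) ln(1 − 4p/3) = −0.75 ln(1 − 0.58516) = −0.75 ln(0.41484)
  = −0.75 × (-0.879862) = 0.659897 substitutions/site.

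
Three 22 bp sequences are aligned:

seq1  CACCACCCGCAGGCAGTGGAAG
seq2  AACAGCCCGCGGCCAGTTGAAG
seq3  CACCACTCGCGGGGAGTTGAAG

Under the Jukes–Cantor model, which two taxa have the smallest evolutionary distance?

seq1–seq2: 6/22 differ, p = 0.273, d = 0.339.
seq1–seq3: 4/22 differ, p = 0.182, d = 0.208.
seq2–seq3: 6/22 differ, p = 0.273, d = 0.339.
The smallest distance is between seq1 and seq3.

seq1 and seq3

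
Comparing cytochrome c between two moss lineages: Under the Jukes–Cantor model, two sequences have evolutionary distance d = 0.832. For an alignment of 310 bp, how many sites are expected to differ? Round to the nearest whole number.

Invert JC69: p = (3/4)(1 − e^(−4d/3)) = 0.75 × (1 − e^(-1.109333)) = 0.75 × (1 − 0.329779) = 0.502666.
Expected differing sites = pL ≈ 0.502666 × 310 = 155.82646 ≈ 156.

156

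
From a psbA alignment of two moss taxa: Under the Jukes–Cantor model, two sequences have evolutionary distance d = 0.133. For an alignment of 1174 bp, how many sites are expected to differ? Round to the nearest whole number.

Invert JC69: p = (3/4)(1 − e^(−4d/3)) = 0.75 × (1 − e^(-0.177333)) = 0.75 × (1 − 0.837501) = 0.121874.
Expected differing sites = pL ≈ 0.121874 × 1174 = 143.080076 ≈ 143.

143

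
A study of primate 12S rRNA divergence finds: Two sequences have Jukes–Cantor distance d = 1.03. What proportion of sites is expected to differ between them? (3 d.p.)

p = (3/4)(1 − e^(−4d/3)) = 0.75 × (1 − e^(-1.373333)) = 0.75 × (1 − 0.253261) = 0.560054.

0.560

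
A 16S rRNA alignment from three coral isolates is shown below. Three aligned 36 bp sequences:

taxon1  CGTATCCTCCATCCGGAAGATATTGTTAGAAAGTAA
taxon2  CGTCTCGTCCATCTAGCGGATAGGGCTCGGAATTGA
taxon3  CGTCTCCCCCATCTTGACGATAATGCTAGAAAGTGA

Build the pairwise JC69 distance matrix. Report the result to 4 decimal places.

taxon1–taxon2: 13/36 sites differ → p ≈ 0.361111, d = −0.75 ln(1 − 0.481481) = 0.492584 ≈ 0.4926.
taxon1–taxon3: 8/36 sites differ → p ≈ 0.222222, d = −0.75 ln(1 − 0.296296) = 0.263548 ≈ 0.2635.
taxon2–taxon3: 10/36 sites differ → p ≈ 0.277778, d = −0.75 ln(1 − 0.370371) = 0.346968 ≈ 0.3470.

d(taxon1,taxon2) = 0.4926, d(taxon1,taxon3) = 0.2635, d(taxon2,taxon3) = 0.3470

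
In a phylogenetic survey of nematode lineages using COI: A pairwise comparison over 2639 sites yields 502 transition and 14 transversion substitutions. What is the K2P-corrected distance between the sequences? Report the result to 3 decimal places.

0.246

P = 502/2639 ≈ 0.190224 and Q = 14/2639 ≈ 0.005305.
Under the Kimura two-parameter model, d = −½ ln(1 − 2P − Q) − ¼ ln(1 − 2Q).
1 − 2P − Q = 0.614247, giving −½ ln(0.614247) = 0.243679.
1 − 2Q = 0.98939, giving −¼ ln(0.98939) = 0.002667.
d = 0.243679 + 0.002667 = 0.246346.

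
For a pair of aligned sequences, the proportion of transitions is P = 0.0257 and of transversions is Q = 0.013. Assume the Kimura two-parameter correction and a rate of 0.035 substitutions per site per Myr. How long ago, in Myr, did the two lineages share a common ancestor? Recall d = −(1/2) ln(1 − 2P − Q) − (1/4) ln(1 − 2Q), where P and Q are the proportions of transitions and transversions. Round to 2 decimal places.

0.57

Under the Kimura two-parameter model, d = −½ ln(1 − 2P − Q) − ¼ ln(1 − 2Q).
1 − 2P − Q = 0.9356, giving −½ ln(0.9356) = 0.033284.
1 − 2Q = 0.974, giving −¼ ln(0.974) = 0.006586.
d = 0.033284 + 0.006586 = 0.039870.
Under a molecular clock d = 2μt, so t = d/(2μ) = 0.039870 / (2 × 0.035) = 0.57 Myr.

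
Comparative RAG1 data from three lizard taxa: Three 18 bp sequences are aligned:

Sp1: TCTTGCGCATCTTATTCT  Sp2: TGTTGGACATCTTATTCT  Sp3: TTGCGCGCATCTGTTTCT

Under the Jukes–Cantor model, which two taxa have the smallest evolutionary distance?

Sp1–Sp2: 3/18 differ, p = 0.167, d = 0.188.
Sp1–Sp3: 5/18 differ, p = 0.278, d = 0.347.
Sp2–Sp3: 7/18 differ, p = 0.389, d = 0.548.
The smallest distance is between Sp1 and Sp2.

Sp1 and Sp2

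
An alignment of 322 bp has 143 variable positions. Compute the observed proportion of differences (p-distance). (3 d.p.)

p = 143/322 = 0.444099… ≈ 0.444 (to 3 d.p.).

0.444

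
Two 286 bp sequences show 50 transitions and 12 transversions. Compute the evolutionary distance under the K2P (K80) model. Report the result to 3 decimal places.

P = 50/286 ≈ 0.174825 and Q = 12/286 ≈ 0.041958.
Under the Kimura two-parameter model, d = −½ ln(1 − 2P − Q) − ¼ ln(1 − 2Q).
1 − 2P − Q = 0.608392, giving −½ ln(0.608392) = 0.248468.
1 − 2Q = 0.916084, giving −¼ ln(0.916084) = 0.021912.
d = 0.248468 + 0.021912 = 0.270380.

0.270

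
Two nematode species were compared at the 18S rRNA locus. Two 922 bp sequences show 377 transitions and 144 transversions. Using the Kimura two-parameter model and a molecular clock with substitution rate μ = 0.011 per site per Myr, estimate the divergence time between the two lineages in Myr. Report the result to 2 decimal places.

87.18

P = 377/922 ≈ 0.408894 and Q = 144/922 ≈ 0.156182.
Under the Kimura two-parameter model, d = −½ ln(1 − 2P − Q) − ¼ ln(1 − 2Q).
1 − 2P − Q = 0.02603, giving −½ ln(0.02603) = 1.824253.
1 − 2Q = 0.687636, giving −¼ ln(0.687636) = 0.093624.
d = 1.824253 + 0.093624 = 1.917877.
Under a molecular clock d = 2μt, so t = d/(2μ) = 1.917877 / (2 × 0.011) = 87.18 Myr.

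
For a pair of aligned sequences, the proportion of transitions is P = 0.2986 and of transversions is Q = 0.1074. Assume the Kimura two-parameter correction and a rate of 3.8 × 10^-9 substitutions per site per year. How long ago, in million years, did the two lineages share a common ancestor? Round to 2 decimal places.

Under the Kimura two-parameter model, d = −½ ln(1 − 2P − Q) − ¼ ln(1 − 2Q).
1 − 2P − Q = 0.2954, giving −½ ln(0.2954) = 0.609712.
1 − 2Q = 0.7852, giving −¼ ln(0.7852) = 0.060454.
d = 0.609712 + 0.060454 = 0.670166.
Under a molecular clock d = 2μt, so t = d/(2μ) = 0.670166 / (2 × 3.8 × 10^-9) = 88.18 million years.

88.18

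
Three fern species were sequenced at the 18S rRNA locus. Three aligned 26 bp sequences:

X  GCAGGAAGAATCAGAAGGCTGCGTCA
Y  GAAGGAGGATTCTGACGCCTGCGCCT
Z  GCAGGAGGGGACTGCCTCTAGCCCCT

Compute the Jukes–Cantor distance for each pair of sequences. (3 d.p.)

d(X,Y) = 0.396, d(X,Z) = 0.949, d(Y,Z) = 0.464

X–Y: 8/26 sites differ → p ≈ 0.307692, d = −0.75 ln(1 − 0.410256) = 0.396050 ≈ 0.396.
X–Z: 14/26 sites differ → p ≈ 0.538462, d = −0.75 ln(1 − 0.717949) = 0.949251 ≈ 0.949.
Y–Z: 9/26 sites differ → p ≈ 0.346154, d = −0.75 ln(1 − 0.461539) = 0.464280 ≈ 0.464.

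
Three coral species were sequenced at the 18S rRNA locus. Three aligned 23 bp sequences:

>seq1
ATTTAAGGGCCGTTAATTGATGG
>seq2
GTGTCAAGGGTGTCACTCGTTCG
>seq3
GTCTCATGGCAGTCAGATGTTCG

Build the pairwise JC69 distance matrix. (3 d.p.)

seq1–seq2: 11/23 sites differ → p ≈ 0.478261, d = −0.75 ln(1 − 0.637681) = 0.761423 ≈ 0.761.
seq1–seq3: 10/23 sites differ → p ≈ 0.434783, d = −0.75 ln(1 − 0.579711) = 0.650110 ≈ 0.650.
seq2–seq3: 7/23 sites differ → p ≈ 0.304348, d = −0.75 ln(1 − 0.405797) = 0.390401 ≈ 0.390.

d(seq1,seq2) = 0.761, d(seq1,seq3) = 0.650, d(seq2,seq3) = 0.390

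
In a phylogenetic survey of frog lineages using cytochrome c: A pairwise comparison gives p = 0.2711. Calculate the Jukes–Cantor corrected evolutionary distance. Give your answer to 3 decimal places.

d = −(3/4) ln(1 − 4p/3) = −0.75 ln(1 − 0.361467) = −0.75 ln(0.638533)
  = −0.75 × (-0.448582) = 0.336437 substitutions/site.

0.336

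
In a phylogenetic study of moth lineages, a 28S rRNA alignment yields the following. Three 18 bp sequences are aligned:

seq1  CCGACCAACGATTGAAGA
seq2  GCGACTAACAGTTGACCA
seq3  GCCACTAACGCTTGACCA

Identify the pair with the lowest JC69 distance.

seq1–seq2: 6/18 differ, p = 0.333, d = 0.441.
seq1–seq3: 6/18 differ, p = 0.333, d = 0.441.
seq2–seq3: 3/18 differ, p = 0.167, d = 0.188.
The smallest distance is between seq2 and seq3.

seq2 and seq3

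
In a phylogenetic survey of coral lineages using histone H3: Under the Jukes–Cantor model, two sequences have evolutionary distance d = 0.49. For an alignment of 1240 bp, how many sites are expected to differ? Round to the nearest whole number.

446

Invert JC69: p = (3/4)(1 − e^(−4d/3)) = 0.75 × (1 − e^(-0.653333)) = 0.75 × (1 − 0.520309) = 0.359768.
Expected differing sites = pL ≈ 0.359768 × 1240 = 446.11232 ≈ 446.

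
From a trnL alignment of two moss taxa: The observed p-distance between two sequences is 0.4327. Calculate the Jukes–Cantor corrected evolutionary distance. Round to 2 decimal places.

0.65

d = −(3/4) ln(1 − 4p/3) = −0.75 ln(1 − 0.576933) = −0.75 ln(0.423067)
  = −0.75 × (-0.860225) = 0.645169 substitutions/site.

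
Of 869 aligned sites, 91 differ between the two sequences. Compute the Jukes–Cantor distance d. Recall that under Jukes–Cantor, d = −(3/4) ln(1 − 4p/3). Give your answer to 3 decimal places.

0.113

p = 91/869 ≈ 0.104718.
d = −(3/4) ln(1 − 4p/3) = −0.75 ln(1 − 0.139624) = −0.75 ln(0.860376)
  = −0.75 × (-0.150386) = 0.112790 substitutions/site.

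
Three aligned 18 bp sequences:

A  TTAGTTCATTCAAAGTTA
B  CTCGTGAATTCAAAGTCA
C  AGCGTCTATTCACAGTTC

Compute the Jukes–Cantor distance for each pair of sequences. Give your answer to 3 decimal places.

d(A,B) = 0.347, d(A,C) = 0.548, d(B,C) = 0.548

A–B: 5/18 sites differ → p ≈ 0.277778, d = −0.75 ln(1 − 0.370371) = 0.346968 ≈ 0.347.
A–C: 7/18 sites differ → p ≈ 0.388889, d = −0.75 ln(1 − 0.518519) = 0.548166 ≈ 0.548.
B–C: 7/18 sites differ → p ≈ 0.388889, d = −0.75 ln(1 − 0.518519) = 0.548166 ≈ 0.548.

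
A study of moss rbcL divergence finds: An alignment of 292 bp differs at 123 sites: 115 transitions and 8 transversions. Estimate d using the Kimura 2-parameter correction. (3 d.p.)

P = 115/292 ≈ 0.393836 and Q = 8/292 ≈ 0.027397.
Under the Kimura two-parameter model, d = −½ ln(1 − 2P − Q) − ¼ ln(1 − 2Q).
1 − 2P − Q = 0.184931, giving −½ ln(0.184931) = 0.843886.
1 − 2Q = 0.945206, giving −¼ ln(0.945206) = 0.014088.
d = 0.843886 + 0.014088 = 0.857974.

0.858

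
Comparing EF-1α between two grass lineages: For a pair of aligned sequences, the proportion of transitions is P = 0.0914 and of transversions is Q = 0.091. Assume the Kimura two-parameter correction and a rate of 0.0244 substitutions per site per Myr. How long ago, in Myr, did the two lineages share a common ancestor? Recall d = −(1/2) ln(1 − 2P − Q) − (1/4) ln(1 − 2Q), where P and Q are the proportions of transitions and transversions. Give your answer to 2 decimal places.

4.31

Under the Kimura two-parameter model, d = −½ ln(1 − 2P − Q) − ¼ ln(1 − 2Q).
1 − 2P − Q = 0.7262, giving −½ ln(0.7262) = 0.159965.
1 − 2Q = 0.818, giving −¼ ln(0.818) = 0.050223.
d = 0.159965 + 0.050223 = 0.210188.
Under a molecular clock d = 2μt, so t = d/(2μ) = 0.210188 / (2 × 0.0244) = 4.31 Myr.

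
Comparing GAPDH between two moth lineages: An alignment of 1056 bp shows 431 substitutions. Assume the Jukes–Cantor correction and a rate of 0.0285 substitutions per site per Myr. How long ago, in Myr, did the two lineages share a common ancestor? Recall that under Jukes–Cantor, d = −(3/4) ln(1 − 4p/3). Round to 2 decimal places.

p = 431/1056 ≈ 0.408144.
d = −(3/4) ln(1 − 4p/3) = −0.75 ln(1 − 0.544192) = −0.75 ln(0.455808)
  = −0.75 × (-0.785684) = 0.589263 substitutions/site.
Under a molecular clock d = 2μt, so t = d/(2μ) = 0.589263 / (2 × 0.0285) = 10.34 Myr.

10.34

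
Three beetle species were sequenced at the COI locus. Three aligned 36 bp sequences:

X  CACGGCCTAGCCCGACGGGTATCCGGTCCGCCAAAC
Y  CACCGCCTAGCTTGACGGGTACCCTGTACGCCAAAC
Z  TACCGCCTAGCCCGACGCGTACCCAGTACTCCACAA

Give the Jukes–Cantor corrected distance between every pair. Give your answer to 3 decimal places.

d(X,Y) = 0.188, d(X,Z) = 0.304, d(Y,Z) = 0.264

X–Y: 6/36 sites differ → p ≈ 0.166667, d = −0.75 ln(1 − 0.222223) = 0.188487 ≈ 0.188.
X–Z: 9/36 sites differ → p = 0.25, d = −0.75 ln(1 − 0.333333) = 0.304098 ≈ 0.304.
Y–Z: 8/36 sites differ → p ≈ 0.222222, d = −0.75 ln(1 − 0.296296) = 0.263548 ≈ 0.264.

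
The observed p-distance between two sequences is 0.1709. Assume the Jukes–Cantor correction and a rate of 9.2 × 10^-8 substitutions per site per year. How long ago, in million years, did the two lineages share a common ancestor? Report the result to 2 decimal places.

1.05

d = −(3/4) ln(1 − 4p/3) = −0.75 ln(1 − 0.227867) = −0.75 ln(0.772133)
  = −0.75 × (-0.258598) = 0.193949 substitutions/site.
Under a molecular clock d = 2μt, so t = d/(2μ) = 0.193949 / (2 × 9.2 × 10^-8) = 1.05 million years.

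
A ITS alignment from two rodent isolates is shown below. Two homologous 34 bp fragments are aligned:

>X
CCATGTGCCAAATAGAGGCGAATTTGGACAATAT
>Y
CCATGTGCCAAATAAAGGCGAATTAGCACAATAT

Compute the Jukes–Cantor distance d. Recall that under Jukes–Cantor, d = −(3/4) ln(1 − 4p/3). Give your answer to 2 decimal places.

The sequences differ at 3 of 34 sites (15, 25, 27), so p = 3/34 ≈ 0.088235.
d = −(3/4) ln(1 − 4p/3) = −0.75 ln(1 − 0.117647) = −0.75 ln(0.882353)
  = −0.75 × (-0.125163) = 0.093872 substitutions/site.

0.09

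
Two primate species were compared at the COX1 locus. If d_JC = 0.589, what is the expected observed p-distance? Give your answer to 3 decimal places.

p = (3/4)(1 − e^(−4d/3)) = 0.75 × (1 − e^(-0.785333)) = 0.75 × (1 − 0.455968) = 0.408024.

0.408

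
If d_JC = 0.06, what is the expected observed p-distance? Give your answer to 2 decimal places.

0.06

p = (3/4)(1 − e^(−4d/3)) = 0.75 × (1 − e^(-0.08)) = 0.75 × (1 − 0.923116) = 0.057663.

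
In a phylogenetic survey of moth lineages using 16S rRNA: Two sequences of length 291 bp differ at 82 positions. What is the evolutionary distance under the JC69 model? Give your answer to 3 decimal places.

0.353

p = 82/291 ≈ 0.281787.
d = −(3/4) ln(1 − 4p/3) = −0.75 ln(1 − 0.375716) = −0.75 ln(0.624284)
  = −0.75 × (-0.471150) = 0.353363 substitutions/site.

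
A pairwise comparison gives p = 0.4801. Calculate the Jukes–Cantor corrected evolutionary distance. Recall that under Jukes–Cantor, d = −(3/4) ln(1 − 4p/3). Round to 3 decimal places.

d = −(3/4) ln(1 − 4p/3) = −0.75 ln(1 − 0.640133) = −0.75 ln(0.359867)
  = −0.75 × (-1.022021) = 0.766516 substitutions/site.

0.767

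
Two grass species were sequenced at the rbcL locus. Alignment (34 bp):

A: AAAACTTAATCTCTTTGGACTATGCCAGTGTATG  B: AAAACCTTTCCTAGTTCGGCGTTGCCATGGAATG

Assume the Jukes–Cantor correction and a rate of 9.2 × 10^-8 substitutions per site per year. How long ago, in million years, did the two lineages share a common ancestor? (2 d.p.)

2.91

The sequences differ at 13 of 34 sites, so p = 13/34 ≈ 0.382353.
d = −(3/4) ln(1 − 4p/3) = −0.75 ln(1 − 0.509804) = −0.75 ln(0.490196)
  = −0.75 × (-0.712950) = 0.534713 substitutions/site.
Under a molecular clock d = 2μt, so t = d/(2μ) = 0.534713 / (2 × 9.2 × 10^-8) = 2.91 million years.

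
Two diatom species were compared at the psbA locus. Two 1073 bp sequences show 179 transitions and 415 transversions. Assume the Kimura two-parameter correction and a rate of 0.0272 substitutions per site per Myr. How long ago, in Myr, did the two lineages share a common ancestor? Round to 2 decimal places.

18.54

P = 179/1073 ≈ 0.166822 and Q = 415/1073 ≈ 0.386766.
Under the Kimura two-parameter model, d = −½ ln(1 − 2P − Q) − ¼ ln(1 − 2Q).
1 − 2P − Q = 0.27959, giving −½ ln(0.27959) = 0.637216.
1 − 2Q = 0.226468, giving −¼ ln(0.226468) = 0.371288.
d = 0.637216 + 0.371288 = 1.008504.
Under a molecular clock d = 2μt, so t = d/(2μ) = 1.008504 / (2 × 0.0272) = 18.54 Myr.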